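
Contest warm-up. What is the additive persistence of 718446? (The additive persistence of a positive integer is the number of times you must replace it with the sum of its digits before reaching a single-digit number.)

718446 → 30 → 3 (2 steps)

2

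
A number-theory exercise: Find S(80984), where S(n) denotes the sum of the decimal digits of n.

29

8+0+9+8+4 = 29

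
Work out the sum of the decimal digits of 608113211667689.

6+0+8+1+1+3+2+1+1+6+6+7+6+8+9 = 65

65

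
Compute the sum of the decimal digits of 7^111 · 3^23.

441

7^111 · 3^23 = 602103705722097196598611740103624993364686004982017639540017914834421136617344321449985672637457694130461
Sum of its 105 digits: 441.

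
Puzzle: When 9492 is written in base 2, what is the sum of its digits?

5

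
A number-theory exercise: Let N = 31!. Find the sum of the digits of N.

31! = 8222838654177922817725562880000000
Sum of its 34 digits: 135.

135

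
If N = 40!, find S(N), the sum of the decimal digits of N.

189

40! = 815915283247897734345611269596115894272000000000
Sum of its 48 digits: 189.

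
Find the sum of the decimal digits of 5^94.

319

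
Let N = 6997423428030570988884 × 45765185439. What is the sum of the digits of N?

144

6997423428030570988884 × 45765185439 = 320238380779022151867329867660076
Sum of its 33 digits: 144.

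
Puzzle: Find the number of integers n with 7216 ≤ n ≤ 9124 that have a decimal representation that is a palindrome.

20

The integers in [7216, 9124] that have a decimal representation that is a palindrome: 7227, 7337, 7447, 7557, 7667, 7777, …, 9009, 9119.
20 qualify.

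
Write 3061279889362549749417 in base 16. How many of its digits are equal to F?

2

3061279889362549749417 in base 16 is A5F3CAF004EDE436A9.
The digit F appears 2 times.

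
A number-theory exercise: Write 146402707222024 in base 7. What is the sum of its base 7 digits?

58

146402707222024 in base 7 is 42560150364513661.
Digit sum: 4+2+5+6+0+1+5+0+3+6+4+5+1+3+6+6+1 = 58.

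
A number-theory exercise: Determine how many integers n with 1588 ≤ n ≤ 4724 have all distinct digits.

1593

The integers in [1588, 4724] that have all distinct digits: 1589, 1590, 1592, 1593, 1594, 1596, …, 4721, 4723.
1593 qualify.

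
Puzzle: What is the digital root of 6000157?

6+0+0+0+1+5+7 = 19
1+9 = 10
1+0 = 1

1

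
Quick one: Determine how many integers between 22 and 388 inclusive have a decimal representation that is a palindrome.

37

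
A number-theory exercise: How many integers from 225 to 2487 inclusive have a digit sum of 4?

The integers in [225, 2487] that have a digit sum of 4: 301, 310, 400, 1003, 1012, 1021, …, 2110, 2200.
19 qualify.

19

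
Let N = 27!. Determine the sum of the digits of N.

27! = 10888869450418352160768000000
Sum of its 29 digits: 108.

108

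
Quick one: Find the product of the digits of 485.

4×8×5 = 160

160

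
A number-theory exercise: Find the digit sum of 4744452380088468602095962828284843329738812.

204

4+7+4+4+4+5+2+3+8+0+0+8+8+4+6+8+6+0+2+0+9+5+9+6+2+8+2+8+2+8+4+8+4+3+3+2+9+7+3+8+8+1+2 = 204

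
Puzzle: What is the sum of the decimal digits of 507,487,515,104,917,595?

83

5+0+7+4+8+7+5+1+5+1+0+4+9+1+7+5+9+5 = 83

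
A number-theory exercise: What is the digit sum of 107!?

594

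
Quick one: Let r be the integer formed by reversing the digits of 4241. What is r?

1424

Reversing 4241 gives 1424.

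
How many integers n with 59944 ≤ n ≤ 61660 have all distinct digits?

The integers in [59944, 61660] that have all distinct digits: 60123, 60124, 60125, 60127, 60128, 60129, …, 61597, 61598.
546 qualify.

546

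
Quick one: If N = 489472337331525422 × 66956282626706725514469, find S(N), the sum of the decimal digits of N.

174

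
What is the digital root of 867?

8+6+7 = 21
2+1 = 3

3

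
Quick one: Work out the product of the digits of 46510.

0

4×6×5×1×0 = 0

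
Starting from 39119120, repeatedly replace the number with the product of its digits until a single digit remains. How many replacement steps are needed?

1

39119120 → 0 (1 step)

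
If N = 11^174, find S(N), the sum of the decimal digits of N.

784

11^174 = 15934088227281509102626398852762656220402305223648534165063052083160240661087066490039140880994442556936062906460349771912000854838230856267585175802652479276515653628881972998840841
Sum of its 182 digits: 784.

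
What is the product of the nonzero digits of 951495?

9×5×1×4×9×5 = 8100

8100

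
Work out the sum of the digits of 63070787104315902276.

6+3+0+7+0+7+8+7+1+0+4+3+1+5+9+0+2+2+7+6 = 78

78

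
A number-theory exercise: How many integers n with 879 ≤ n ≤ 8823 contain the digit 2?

The integers in [879, 8823] that contain the digit 2: 882, 892, 902, 912, 920, 921, …, 8822, 8823.
2886 qualify.

2886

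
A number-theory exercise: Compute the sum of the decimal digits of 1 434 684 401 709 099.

1+4+3+4+6+8+4+4+0+1+7+0+9+0+9+9 = 69

69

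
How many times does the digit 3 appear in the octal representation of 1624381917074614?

2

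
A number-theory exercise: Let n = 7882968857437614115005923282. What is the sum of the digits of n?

131

7+8+8+2+9+6+8+8+5+7+4+3+7+6+1+4+1+1+5+0+0+5+9+2+3+2+8+2 = 131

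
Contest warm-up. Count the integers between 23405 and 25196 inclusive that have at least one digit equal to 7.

503

The integers in [23405, 25196] that have at least one digit equal to 7: 23407, 23417, 23427, 23437, 23447, 23457, …, 25179, 25187.
503 qualify.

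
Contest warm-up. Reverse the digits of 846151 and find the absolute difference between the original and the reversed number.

694503

Reverse of 846151 is 151648.
|846151 − 151648| = 694503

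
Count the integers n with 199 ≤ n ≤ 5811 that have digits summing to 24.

138

The integers in [199, 5811] that have digits summing to 24: 699, 789, 798, 879, 888, 897, …, 5784, 5793.
138 qualify.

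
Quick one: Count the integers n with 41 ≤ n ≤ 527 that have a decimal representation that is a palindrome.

49

The integers in [41, 527] that have a decimal representation that is a palindrome: 44, 55, 66, 77, 88, 99, …, 515, 525.
49 qualify.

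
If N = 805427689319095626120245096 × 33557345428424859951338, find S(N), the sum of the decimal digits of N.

805427689319095626120245096 × 33557345428424859951338 = 27028015188098952011171392900562637061223193138448
Sum of its 50 digits: 193.

193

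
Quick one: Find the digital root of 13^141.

1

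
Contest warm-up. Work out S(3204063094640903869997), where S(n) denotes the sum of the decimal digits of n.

3+2+0+4+0+6+3+0+9+4+6+4+0+9+0+3+8+6+9+9+9+7 = 101

101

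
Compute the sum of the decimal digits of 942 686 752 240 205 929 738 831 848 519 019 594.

175

9+4+2+6+8+6+7+5+2+2+4+0+2+0+5+9+2+9+7+3+8+8+3+1+8+4+8+5+1+9+0+1+9+5+9+4 = 175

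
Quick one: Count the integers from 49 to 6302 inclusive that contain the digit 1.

The integers in [49, 6302] that contain the digit 1: 51, 61, 71, 81, 91, 100, …, 6291, 6301.
2480 qualify.

2480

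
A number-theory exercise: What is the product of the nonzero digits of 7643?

504

7×6×4×3 = 504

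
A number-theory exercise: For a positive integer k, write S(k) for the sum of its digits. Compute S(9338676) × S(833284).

1176

S(9338676) = 9+3+3+8+6+7+6 = 42.
S(833284) = 8+3+3+2+8+4 = 28.
42 · 28 = 1176.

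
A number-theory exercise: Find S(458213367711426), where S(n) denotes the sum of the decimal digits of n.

4+5+8+2+1+3+3+6+7+7+1+1+4+2+6 = 60

60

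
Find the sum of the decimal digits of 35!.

144

35! = 10333147966386144929666651337523200000000
Sum of its 41 digits: 144.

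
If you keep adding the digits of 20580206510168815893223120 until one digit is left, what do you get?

2+0+5+8+0+2+0+6+5+1+0+1+6+8+8+1+5+8+9+3+2+2+3+1+2+0 = 88
8+8 = 16
1+6 = 7
(Equivalently, 20580206510168815893223120 mod 9 = 7.)

7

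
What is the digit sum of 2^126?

2^126 = 85070591730234615865843651857942052864
Sum of its 38 digits: 172.

172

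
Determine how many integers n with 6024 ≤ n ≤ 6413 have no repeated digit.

The integers in [6024, 6413] that have no repeated digit: 6024, 6025, 6027, 6028, 6029, 6031, …, 6412, 6413.
225 qualify.

225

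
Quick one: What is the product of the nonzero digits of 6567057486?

8467200

6×5×6×7×5×7×4×8×6 = 8467200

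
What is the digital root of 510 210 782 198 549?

5+1+0+2+1+0+7+8+2+1+9+8+5+4+9 = 62
6+2 = 8

8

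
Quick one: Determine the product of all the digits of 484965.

4×8×4×9×6×5 = 34560

34560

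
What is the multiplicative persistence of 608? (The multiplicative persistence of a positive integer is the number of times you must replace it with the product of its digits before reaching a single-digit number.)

1

608 → 0 (1 step)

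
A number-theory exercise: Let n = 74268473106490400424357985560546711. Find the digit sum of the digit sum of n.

12

First digit sum: 147.
1+4+7 = 12.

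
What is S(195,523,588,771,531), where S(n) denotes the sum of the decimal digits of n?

70

1+9+5+5+2+3+5+8+8+7+7+1+5+3+1 = 70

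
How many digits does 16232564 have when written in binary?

16232564 in base 2 is 111101111011000001110100, which has 24 digits.

24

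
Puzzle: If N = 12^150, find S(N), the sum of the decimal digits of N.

711

12^150 = 753679854846047267899384440144864253917750139939839468390372811092240440144627161522250280026637671624061320056138726201249669469866719941822424321388911079194624
Sum of its 162 digits: 711.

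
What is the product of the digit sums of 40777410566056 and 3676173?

S(40777410566056) = 4+0+7+7+7+4+1+0+5+6+6+0+5+6 = 58.
S(3676173) = 3+6+7+6+1+7+3 = 33.
58 · 33 = 1914.

1914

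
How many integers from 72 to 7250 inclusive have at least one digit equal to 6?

The integers in [72, 7250] that have at least one digit equal to 6: 76, 86, 96, 106, 116, 126, …, 7236, 7246.
2653 qualify.

2653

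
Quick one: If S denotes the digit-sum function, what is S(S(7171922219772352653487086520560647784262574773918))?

First digit sum: 229.
2+2+9 = 13.

13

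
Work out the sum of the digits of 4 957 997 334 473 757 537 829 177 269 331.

166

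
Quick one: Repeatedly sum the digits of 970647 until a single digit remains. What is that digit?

6

9+7+0+6+4+7 = 33
3+3 = 6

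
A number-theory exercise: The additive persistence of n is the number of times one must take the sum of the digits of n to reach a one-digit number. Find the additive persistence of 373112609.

373112609 → 32 → 5 (2 steps)

2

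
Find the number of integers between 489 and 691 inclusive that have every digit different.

The integers in [489, 691] that have every digit different: 489, 490, 491, 492, 493, 495, …, 690, 691.
147 qualify.

147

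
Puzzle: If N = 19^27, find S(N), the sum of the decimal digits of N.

19^27 = 33600614943460448322716069311260139
Sum of its 35 digits: 127.

127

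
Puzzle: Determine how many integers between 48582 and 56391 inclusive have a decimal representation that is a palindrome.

79

The integers in [48582, 56391] that have a decimal representation that is a palindrome: 48584, 48684, 48784, 48884, 48984, 49094, …, 56265, 56365.
79 qualify.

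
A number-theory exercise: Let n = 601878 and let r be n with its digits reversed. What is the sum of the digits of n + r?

42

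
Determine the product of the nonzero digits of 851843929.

622080

8×5×1×8×4×3×9×2×9 = 622080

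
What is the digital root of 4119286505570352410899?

4

4+1+1+9+2+8+6+5+0+5+5+7+0+3+5+2+4+1+0+8+9+9 = 94
9+4 = 13
1+3 = 4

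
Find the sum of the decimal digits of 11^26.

112

11^26 = 1191817653772720942460132761
Sum of its 28 digits: 112.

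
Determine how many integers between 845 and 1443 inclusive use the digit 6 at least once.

114

The integers in [845, 1443] that use the digit 6 at least once: 846, 856, 860, 861, 862, 863, …, 1426, 1436.
114 qualify.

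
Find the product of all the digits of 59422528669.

18662400

5×9×4×2×2×5×2×8×6×6×9 = 18662400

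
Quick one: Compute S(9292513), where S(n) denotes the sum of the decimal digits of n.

31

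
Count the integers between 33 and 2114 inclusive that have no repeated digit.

The integers in [33, 2114] that have no repeated digit: 34, 35, 36, 37, 38, 39, …, 2108, 2109.
1275 qualify.

1275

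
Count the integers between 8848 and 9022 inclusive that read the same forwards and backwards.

3

The integers in [8848, 9022] that read the same forwards and backwards: 8888, 8998, 9009.
3 qualify.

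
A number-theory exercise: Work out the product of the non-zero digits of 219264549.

155520

2×1×9×2×6×4×5×4×9 = 155520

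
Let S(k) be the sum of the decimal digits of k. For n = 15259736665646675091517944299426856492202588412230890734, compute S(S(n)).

11

First digit sum: 263.
2+6+3 = 11.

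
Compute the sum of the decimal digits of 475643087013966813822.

4+7+5+6+4+3+0+8+7+0+1+3+9+6+6+8+1+3+8+2+2 = 93

93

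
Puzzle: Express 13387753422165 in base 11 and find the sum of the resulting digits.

75

13387753422165 in base 11 is 42A1794874991.
Digit sum: 4+2+10+1+7+9+4+8+7+4+9+9+1 = 75.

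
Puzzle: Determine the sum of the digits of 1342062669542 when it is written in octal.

49

1342062669542 in base 8 is 23417112627346.
Digit sum: 2+3+4+1+7+1+1+2+6+2+7+3+4+6 = 49.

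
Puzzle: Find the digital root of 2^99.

8

The digital root of n equals n mod 9 (or 9 when 9 | n), so we need 2^99 mod 9.
2^99 ≡ 8 (mod 9), so the digital root is 8.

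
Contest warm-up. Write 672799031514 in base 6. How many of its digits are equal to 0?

4

672799031514 in base 6 is 1233025110111030.
The digit 0 appears 4 times.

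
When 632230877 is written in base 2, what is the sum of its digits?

18

632230877 in base 2 is 100101101011110001001111011101.
Digit sum: 1+0+0+1+0+1+1+0+1+0+1+1+1+1+0+0+0+1+0+0+1+1+1+1+0+1+1+1+0+1 = 18.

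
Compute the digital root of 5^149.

2

The digital root of n equals n mod 9 (or 9 when 9 | n), so we need 5^149 mod 9.
5^149 ≡ 2 (mod 9), so the digital root is 2.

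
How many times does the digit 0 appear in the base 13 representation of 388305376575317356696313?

2

388305376575317356696313 in base 13 is 1757C8377923C8750809B6.
The digit 0 appears 2 times.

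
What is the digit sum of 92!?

92! = 12438414054641307255475324325873553077577991715875414356840239582938137710983519518443046123837041347353107486982656753664000000000000000000000
Sum of its 143 digits: 540.

540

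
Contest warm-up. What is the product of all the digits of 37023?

3×7×0×2×3 = 0

0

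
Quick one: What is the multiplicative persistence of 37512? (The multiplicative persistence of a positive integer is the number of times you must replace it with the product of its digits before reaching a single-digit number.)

2

37512 → 210 → 0 (2 steps)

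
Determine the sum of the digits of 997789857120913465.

100

9+9+7+7+8+9+8+5+7+1+2+0+9+1+3+4+6+5 = 100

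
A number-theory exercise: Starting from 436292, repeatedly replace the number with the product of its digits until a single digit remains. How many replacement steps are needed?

436292 → 2592 → 180 → 0 (3 steps)

3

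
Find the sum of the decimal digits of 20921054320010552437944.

2+0+9+2+1+0+5+4+3+2+0+0+1+0+5+5+2+4+3+7+9+4+4 = 72

72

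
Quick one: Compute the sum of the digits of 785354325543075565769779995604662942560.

200

7+8+5+3+5+4+3+2+5+5+4+3+0+7+5+5+6+5+7+6+9+7+7+9+9+9+5+6+0+4+6+6+2+9+4+2+5+6+0 = 200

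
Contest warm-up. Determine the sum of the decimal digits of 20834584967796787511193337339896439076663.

215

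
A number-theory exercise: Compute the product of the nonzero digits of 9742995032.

9×7×4×2×9×9×5×3×2 = 1224720

1224720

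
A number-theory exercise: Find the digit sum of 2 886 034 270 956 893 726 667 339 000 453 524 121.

156

2+8+8+6+0+3+4+2+7+0+9+5+6+8+9+3+7+2+6+6+6+7+3+3+9+0+0+0+4+5+3+5+2+4+1+2+1 = 156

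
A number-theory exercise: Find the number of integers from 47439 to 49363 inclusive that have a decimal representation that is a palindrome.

19

The integers in [47439, 49363] that have a decimal representation that is a palindrome: 47474, 47574, 47674, 47774, 47874, 47974, …, 49194, 49294.
19 qualify.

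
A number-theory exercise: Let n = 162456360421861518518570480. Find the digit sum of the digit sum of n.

8

First digit sum: 107.
1+0+7 = 8.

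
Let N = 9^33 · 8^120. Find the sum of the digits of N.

639

9^33 · 8^120 = 72577374009646499101749765962759348646251108716965113187716450659870304025866622967643861216268305481634393032691949392208673162787295330304
Sum of its 140 digits: 639.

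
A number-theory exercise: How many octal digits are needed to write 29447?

5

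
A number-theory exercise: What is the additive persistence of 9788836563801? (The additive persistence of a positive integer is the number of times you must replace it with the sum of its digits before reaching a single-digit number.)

9788836563801 → 72 → 9 (2 steps)

2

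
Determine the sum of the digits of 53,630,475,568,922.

65

5+3+6+3+0+4+7+5+5+6+8+9+2+2 = 65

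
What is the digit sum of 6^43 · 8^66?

459

6^43 · 8^66 = 1159959718668183289481696254489992954693830583758590195604814016897607710198580616611814703104
Sum of its 94 digits: 459.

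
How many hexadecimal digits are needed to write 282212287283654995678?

17

282212287283654995678 in base 16 is F4C7B740F48BEAEDE, which has 17 digits.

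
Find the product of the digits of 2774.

392

2×7×7×4 = 392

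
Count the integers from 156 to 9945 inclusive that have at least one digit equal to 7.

The integers in [156, 9945] that have at least one digit equal to 7: 157, 167, 170, 171, 172, 173, …, 9927, 9937.
3400 qualify.

3400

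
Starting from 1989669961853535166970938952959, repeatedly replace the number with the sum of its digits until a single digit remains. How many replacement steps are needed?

3

1989669961853535166970938952959 → 181 → 10 → 1 (3 steps)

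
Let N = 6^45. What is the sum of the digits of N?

6^45 = 103945637534048876111514866313854976
Sum of its 36 digits: 162.

162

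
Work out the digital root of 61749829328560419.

6+1+7+4+9+8+2+9+3+2+8+5+6+0+4+1+9 = 84
8+4 = 12
1+2 = 3
(Equivalently, 61749829328560419 mod 9 = 3.)

3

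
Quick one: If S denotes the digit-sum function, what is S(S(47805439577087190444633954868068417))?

First digit sum: 174.
1+7+4 = 12.

12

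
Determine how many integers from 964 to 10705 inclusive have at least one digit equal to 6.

3391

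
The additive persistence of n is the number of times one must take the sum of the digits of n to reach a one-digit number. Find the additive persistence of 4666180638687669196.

2

4666180638687669196 → 106 → 7 (2 steps)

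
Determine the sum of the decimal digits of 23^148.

23^148 = 3433363063188037676902451955415920785842383254284164565425177675733080186115725738541770838995236106846429886765074542405043737475266864854312848690813028441065586077815145794675110286680657677615883681
Sum of its 202 digits: 931.

931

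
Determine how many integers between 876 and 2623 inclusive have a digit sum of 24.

25

The integers in [876, 2623] that have a digit sum of 24: 879, 888, 897, 969, 978, 987, …, 2589, 2598.
25 qualify.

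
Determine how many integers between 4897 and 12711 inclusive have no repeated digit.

3129

The integers in [4897, 12711] that have no repeated digit: 4897, 4901, 4902, 4903, 4905, 4906, …, 12708, 12709.
3129 qualify.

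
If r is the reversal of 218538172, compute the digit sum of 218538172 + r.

Reversal of 218538172 is 271835812; 218538172 + 271835812 = 490373984.
Digit sum of 490373984: 4+9+0+3+7+3+9+8+4 = 47.

47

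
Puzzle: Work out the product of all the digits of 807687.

8×0×7×6×8×7 = 0

0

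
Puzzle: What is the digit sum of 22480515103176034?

52

2+2+4+8+0+5+1+5+1+0+3+1+7+6+0+3+4 = 52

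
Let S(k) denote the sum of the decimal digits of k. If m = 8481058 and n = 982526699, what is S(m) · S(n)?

S(8481058) = 8+4+8+1+0+5+8 = 34.
S(982526699) = 9+8+2+5+2+6+6+9+9 = 56.
34 · 56 = 1904.

1904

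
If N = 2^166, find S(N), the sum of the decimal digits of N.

2^166 = 93536104789177786765035829293842113257979682750464
Sum of its 50 digits: 250.

250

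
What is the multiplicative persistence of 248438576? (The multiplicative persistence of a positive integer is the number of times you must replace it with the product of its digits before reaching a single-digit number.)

2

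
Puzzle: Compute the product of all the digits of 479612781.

4×7×9×6×1×2×7×8×1 = 169344

169344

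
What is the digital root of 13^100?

4

The digital root of n equals n mod 9 (or 9 when 9 | n), so we need 13^100 mod 9.
13^100 ≡ 4 (mod 9), so the digital root is 4.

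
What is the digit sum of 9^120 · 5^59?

684

9^120 · 5^59 = 560184887712671457287443167133670129023410343837279984187992836575348825095103367137241051125133952782796761672157344336131501449926872737705707550048828125
Sum of its 156 digits: 684.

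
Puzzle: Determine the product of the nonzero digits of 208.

16

2×8 = 16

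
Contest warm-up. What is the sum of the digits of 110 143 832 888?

47

1+1+0+1+4+3+8+3+2+8+8+8 = 47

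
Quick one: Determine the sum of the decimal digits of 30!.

117

30! = 265252859812191058636308480000000
Sum of its 33 digits: 117.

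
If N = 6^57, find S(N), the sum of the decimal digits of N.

6^57 = 226267027688376192080197927193400943822503936
Sum of its 45 digits: 198.

198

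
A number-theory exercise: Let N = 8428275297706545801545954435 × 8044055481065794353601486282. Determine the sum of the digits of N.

260

8428275297706545801545954435 × 8044055481065794353601486282 = 67797514104447779409691249583605544068052891540249560670
Sum of its 56 digits: 260.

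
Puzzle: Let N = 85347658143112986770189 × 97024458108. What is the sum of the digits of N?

132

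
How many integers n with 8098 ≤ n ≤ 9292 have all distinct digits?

The integers in [8098, 9292] that have all distinct digits: 8102, 8103, 8104, 8105, 8106, 8107, …, 9286, 9287.
616 qualify.

616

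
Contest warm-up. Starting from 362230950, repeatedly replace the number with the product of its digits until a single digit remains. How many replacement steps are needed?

1

362230950 → 0 (1 step)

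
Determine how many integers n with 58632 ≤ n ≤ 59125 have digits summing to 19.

The integers in [58632, 59125] that have digits summing to 19: 59005, 59014, 59023, 59032, 59041, 59050, 59104, 59113, 59122.
9 qualify.

9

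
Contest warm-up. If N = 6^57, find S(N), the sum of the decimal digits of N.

6^57 = 226267027688376192080197927193400943822503936
Sum of its 45 digits: 198.

198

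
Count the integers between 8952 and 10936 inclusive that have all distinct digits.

827

The integers in [8952, 10936] that have all distinct digits: 8952, 8953, 8954, 8956, 8957, 8960, …, 10935, 10936.
827 qualify.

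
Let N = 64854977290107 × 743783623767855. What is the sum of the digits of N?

64854977290107 × 743783623767855 = 48238070028217725104756110485
Sum of its 29 digits: 108.

108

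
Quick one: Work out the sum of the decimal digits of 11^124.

619

11^124 = 1357353476561849937427520199681492097231976065318997729695477395105372610650488384370543193682515126029745934323188174458941797841
Sum of its 130 digits: 619.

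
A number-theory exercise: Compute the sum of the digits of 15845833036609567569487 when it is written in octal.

15845833036609567569487 in base 8 is 3266004336177461647733117.
Digit sum: 3+2+6+6+0+0+4+3+3+6+1+7+7+4+6+1+6+4+7+7+3+3+1+1+7 = 98.

98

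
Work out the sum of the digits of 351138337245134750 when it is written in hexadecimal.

351138337245134750 in base 16 is 4DF7E7512847F9E.
Digit sum: 4+13+15+7+14+7+5+1+2+8+4+7+15+9+14 = 125.

125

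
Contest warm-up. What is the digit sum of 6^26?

6^26 = 170581728179578208256
Sum of its 21 digits: 99.

99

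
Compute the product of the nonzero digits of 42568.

1920

4×2×5×6×8 = 1920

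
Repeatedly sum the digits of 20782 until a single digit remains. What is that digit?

1

2+0+7+8+2 = 19
1+9 = 10
1+0 = 1
(Equivalently, 20782 mod 9 = 1.)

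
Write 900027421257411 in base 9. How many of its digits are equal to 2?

900027421257411 in base 9 is 4330653073688120.
The digit 2 appears 1 time.

1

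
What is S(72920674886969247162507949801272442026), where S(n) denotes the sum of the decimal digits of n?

177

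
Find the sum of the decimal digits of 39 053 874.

39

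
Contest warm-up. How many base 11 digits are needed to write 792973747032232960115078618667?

29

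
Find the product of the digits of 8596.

2160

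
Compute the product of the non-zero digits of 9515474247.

9×5×1×5×4×7×4×2×4×7 = 1411200

1411200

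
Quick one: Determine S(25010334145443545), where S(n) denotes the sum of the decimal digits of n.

53

2+5+0+1+0+3+3+4+1+4+5+4+4+3+5+4+5 = 53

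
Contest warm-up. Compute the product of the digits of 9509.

9×5×0×9 = 0

0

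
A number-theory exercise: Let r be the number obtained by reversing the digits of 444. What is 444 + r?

888

Reverse of 444 is 444.
444 + 444 = 888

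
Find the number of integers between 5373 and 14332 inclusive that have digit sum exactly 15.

The integers in [5373, 14332] that have digit sum exactly 15: 5406, 5415, 5424, 5433, 5442, 5451, …, 14316, 14325.
514 qualify.

514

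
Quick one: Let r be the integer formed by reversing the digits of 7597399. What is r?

9937957

Reversing 7597399 gives 9937957.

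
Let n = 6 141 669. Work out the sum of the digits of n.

33

6+1+4+1+6+6+9 = 33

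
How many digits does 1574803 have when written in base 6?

8

1574803 in base 6 is 53430431, which has 8 digits.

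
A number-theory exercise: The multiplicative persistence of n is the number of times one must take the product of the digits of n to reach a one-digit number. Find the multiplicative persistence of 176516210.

1

176516210 → 0 (1 step)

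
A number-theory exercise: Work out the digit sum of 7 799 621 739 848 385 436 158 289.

7+7+9+9+6+2+1+7+3+9+8+4+8+3+8+5+4+3+6+1+5+8+2+8+9 = 142

142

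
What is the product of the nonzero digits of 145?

1×4×5 = 20

20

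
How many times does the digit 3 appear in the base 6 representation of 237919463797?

237919463797 in base 6 is 301144303451021.
The digit 3 appears 3 times.

3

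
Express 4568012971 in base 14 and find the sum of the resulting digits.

4568012971 in base 14 is 314971A8B.
Digit sum: 3+1+4+9+7+1+10+8+11 = 54.

54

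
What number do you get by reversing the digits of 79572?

Reversing 79572 gives 27597.

27597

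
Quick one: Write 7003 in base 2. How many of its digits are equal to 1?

7003 in base 2 is 1101101011011.
The digit 1 appears 9 times.

9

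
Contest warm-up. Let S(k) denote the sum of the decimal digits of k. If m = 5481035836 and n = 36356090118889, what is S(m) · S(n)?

S(5481035836) = 5+4+8+1+0+3+5+8+3+6 = 43.
S(36356090118889) = 3+6+3+5+6+0+9+0+1+1+8+8+8+9 = 67.
43 · 67 = 2881.

2881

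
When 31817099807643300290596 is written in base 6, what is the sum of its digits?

76

31817099807643300290596 in base 6 is 51030432240524413454213400244.
Digit sum: 5+1+0+3+0+4+3+2+2+4+0+5+2+4+4+1+3+4+5+4+2+1+3+4+0+0+2+4+4 = 76.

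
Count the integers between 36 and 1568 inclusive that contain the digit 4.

The integers in [36, 1568] that contain the digit 4: 40, 41, 42, 43, 44, 45, …, 1554, 1564.
459 qualify.

459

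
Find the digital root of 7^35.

The digital root of n equals n mod 9 (or 9 when 9 | n), so we need 7^35 mod 9.
7^35 ≡ 4 (mod 9), so the digital root is 4.

4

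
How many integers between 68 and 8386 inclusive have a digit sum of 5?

The integers in [68, 8386] that have a digit sum of 5: 104, 113, 122, 131, 140, 203, …, 4100, 5000.
50 qualify.

50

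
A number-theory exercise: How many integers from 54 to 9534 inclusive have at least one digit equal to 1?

The integers in [54, 9534] that have at least one digit equal to 1: 61, 71, 81, 91, 100, 101, …, 9521, 9531.
3342 qualify.

3342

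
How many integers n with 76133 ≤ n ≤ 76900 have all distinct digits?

The integers in [76133, 76900] that have all distinct digits: 76134, 76135, 76138, 76139, 76140, 76142, …, 76894, 76895.
238 qualify.

238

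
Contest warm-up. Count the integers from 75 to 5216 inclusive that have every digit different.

2809

The integers in [75, 5216] that have every digit different: 75, 76, 78, 79, 80, 81, …, 5214, 5216.
2809 qualify.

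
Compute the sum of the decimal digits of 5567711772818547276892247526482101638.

5+5+6+7+7+1+1+7+7+2+8+1+8+5+4+7+2+7+6+8+9+2+2+4+7+5+2+6+4+8+2+1+0+1+6+3+8 = 174

174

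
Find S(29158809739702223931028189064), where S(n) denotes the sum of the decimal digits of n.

128

2+9+1+5+8+8+0+9+7+3+9+7+0+2+2+2+3+9+3+1+0+2+8+1+8+9+0+6+4 = 128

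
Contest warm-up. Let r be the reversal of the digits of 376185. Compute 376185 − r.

-205488

Reverse of 376185 is 581673.
376185 − 581673 = -205488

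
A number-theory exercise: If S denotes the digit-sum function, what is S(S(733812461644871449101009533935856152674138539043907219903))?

7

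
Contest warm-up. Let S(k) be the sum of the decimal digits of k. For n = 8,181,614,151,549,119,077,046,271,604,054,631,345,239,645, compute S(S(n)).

16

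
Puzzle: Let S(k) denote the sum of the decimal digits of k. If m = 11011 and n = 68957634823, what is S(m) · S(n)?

S(11011) = 1+1+0+1+1 = 4.
S(68957634823) = 6+8+9+5+7+6+3+4+8+2+3 = 61.
4 · 61 = 244.

244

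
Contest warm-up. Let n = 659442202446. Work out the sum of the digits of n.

48

6+5+9+4+4+2+2+0+2+4+4+6 = 48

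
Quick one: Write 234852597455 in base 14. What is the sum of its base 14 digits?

73

234852597455 in base 14 is B51CBBB407.
Digit sum: 11+5+1+12+11+11+11+4+0+7 = 73.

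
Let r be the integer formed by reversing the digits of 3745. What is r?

Reversing 3745 gives 5473.

5473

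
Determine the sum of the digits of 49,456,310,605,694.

62

4+9+4+5+6+3+1+0+6+0+5+6+9+4 = 62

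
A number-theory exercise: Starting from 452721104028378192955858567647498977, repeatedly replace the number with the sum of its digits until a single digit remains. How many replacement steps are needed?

452721104028378192955858567647498977 → 185 → 14 → 5 (3 steps)

3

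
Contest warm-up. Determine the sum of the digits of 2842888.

2+8+4+2+8+8+8 = 40

40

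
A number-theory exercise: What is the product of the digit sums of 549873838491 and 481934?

S(549873838491) = 5+4+9+8+7+3+8+3+8+4+9+1 = 69.
S(481934) = 4+8+1+9+3+4 = 29.
69 · 29 = 2001.

2001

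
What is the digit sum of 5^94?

319

5^94 = 504870979341447555463506281780983186990852118469774723052978515625
Sum of its 66 digits: 319.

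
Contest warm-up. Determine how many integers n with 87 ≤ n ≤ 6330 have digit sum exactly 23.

The integers in [87, 6330] that have digit sum exactly 23: 599, 689, 698, 779, 788, 797, …, 6287, 6296.
209 qualify.

209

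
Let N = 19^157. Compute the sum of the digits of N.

901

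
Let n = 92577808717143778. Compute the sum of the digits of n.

9+2+5+7+7+8+0+8+7+1+7+1+4+3+7+7+8 = 91

91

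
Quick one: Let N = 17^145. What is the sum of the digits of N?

827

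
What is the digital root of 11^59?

5

The digital root of n equals n mod 9 (or 9 when 9 | n), so we need 11^59 mod 9.
11^59 ≡ 5 (mod 9), so the digital root is 5.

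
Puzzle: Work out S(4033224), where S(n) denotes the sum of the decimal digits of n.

18

4+0+3+3+2+2+4 = 18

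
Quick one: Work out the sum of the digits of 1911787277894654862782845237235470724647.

199

1+9+1+1+7+8+7+2+7+7+8+9+4+6+5+4+8+6+2+7+8+2+8+4+5+2+3+7+2+3+5+4+7+0+7+2+4+6+4+7 = 199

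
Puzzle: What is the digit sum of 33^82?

33^82 = 32971831366218028451639587222598913204950319207282941326843273521196462242793990230557452566766501844619310634477965332442689
Sum of its 125 digits: 549.

549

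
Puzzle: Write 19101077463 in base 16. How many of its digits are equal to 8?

19101077463 in base 16 is 472834FD7.
The digit 8 appears 1 time.

1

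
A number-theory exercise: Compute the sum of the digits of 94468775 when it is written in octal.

94468775 in base 8 is 550275247.
Digit sum: 5+5+0+2+7+5+2+4+7 = 37.

37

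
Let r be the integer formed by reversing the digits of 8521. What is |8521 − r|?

Reverse of 8521 is 1258.
|8521 − 1258| = 7263

7263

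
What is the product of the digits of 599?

5×9×9 = 405

405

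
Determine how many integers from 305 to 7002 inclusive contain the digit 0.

1757

The integers in [305, 7002] that contain the digit 0: 305, 306, 307, 308, 309, 310, …, 7001, 7002.
1757 qualify.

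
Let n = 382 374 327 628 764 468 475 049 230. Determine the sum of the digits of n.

124

3+8+2+3+7+4+3+2+7+6+2+8+7+6+4+4+6+8+4+7+5+0+4+9+2+3+0 = 124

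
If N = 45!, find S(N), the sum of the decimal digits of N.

207

45! = 119622220865480194561963161495657715064383733760000000000
Sum of its 57 digits: 207.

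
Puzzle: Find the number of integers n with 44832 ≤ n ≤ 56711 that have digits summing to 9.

36

The integers in [44832, 56711] that have digits summing to 9: 45000, 50004, 50013, 50022, 50031, 50040, …, 53100, 54000.
36 qualify.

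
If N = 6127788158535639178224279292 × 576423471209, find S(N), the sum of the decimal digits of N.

164

6127788158535639178224279292 × 576423471209 = 3532200921176519137449575274216936904028
Sum of its 40 digits: 164.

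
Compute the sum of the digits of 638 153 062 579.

55

6+3+8+1+5+3+0+6+2+5+7+9 = 55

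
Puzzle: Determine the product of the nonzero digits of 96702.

9×6×7×2 = 756

756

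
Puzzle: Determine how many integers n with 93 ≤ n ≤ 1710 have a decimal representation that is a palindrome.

The integers in [93, 1710] that have a decimal representation that is a palindrome: 99, 101, 111, 121, 131, 141, …, 1551, 1661.
98 qualify.

98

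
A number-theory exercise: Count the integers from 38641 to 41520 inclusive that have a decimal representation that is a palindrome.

30

The integers in [38641, 41520] that have a decimal representation that is a palindrome: 38683, 38783, 38883, 38983, 39093, 39193, …, 41414, 41514.
30 qualify.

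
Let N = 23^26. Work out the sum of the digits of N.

23^26 = 254052654154149545721997685422868689
Sum of its 36 digits: 178.

178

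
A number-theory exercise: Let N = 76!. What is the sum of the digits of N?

76! = 1885494701666050254987932260861146558230394535379329335672487982961844043495537923117729972224000000000000000000
Sum of its 112 digits: 441.

441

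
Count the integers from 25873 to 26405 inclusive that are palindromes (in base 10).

5

The integers in [25873, 26405] that are palindromes (in base 10): 25952, 26062, 26162, 26262, 26362.
5 qualify.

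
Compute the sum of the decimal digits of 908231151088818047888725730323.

130

9+0+8+2+3+1+1+5+1+0+8+8+8+1+8+0+4+7+8+8+8+7+2+5+7+3+0+3+2+3 = 130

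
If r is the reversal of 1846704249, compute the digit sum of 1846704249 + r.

Reversal of 1846704249 is 9424076481; 1846704249 + 9424076481 = 11270780730.
Digit sum of 11270780730: 1+1+2+7+0+7+8+0+7+3+0 = 36.

36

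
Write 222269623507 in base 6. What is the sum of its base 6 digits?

37

222269623507 in base 6 is 250035333230431.
Digit sum: 2+5+0+0+3+5+3+3+3+2+3+0+4+3+1 = 37.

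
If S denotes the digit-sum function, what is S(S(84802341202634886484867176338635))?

13

First digit sum: 148.
1+4+8 = 13.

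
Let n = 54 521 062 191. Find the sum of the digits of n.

5+4+5+2+1+0+6+2+1+9+1 = 36

36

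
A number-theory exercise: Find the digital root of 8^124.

1

The digital root of n equals n mod 9 (or 9 when 9 | n), so we need 8^124 mod 9.
8^124 ≡ 1 (mod 9), so the digital root is 1.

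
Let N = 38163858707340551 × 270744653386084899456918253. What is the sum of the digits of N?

200

38163858707340551 × 270744653386084899456918253 = 10332660697594435585235413839736231838977403
Sum of its 44 digits: 200.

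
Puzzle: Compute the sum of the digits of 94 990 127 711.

9+4+9+9+0+1+2+7+7+1+1 = 50

50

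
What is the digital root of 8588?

8+5+8+8 = 29
2+9 = 11
1+1 = 2
(Equivalently, 8588 mod 9 = 2.)

2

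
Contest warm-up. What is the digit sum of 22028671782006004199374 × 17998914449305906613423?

22028671782006004199374 × 17998914449305906613423 = 396492178836165163571907624609008816836597202
Sum of its 45 digits: 209.

209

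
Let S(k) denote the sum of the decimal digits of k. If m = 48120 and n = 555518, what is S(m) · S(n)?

435

S(48120) = 4+8+1+2+0 = 15.
S(555518) = 5+5+5+5+1+8 = 29.
15 · 29 = 435.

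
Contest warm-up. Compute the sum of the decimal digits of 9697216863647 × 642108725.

9697216863647 × 642108725 = 6226667556364874020075
Sum of its 22 digits: 97.

97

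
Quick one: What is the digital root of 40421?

4+0+4+2+1 = 11
1+1 = 2

2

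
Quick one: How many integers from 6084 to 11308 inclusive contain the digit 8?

2130

The integers in [6084, 11308] that contain the digit 8: 6084, 6085, 6086, 6087, 6088, 6089, …, 11298, 11308.
2130 qualify.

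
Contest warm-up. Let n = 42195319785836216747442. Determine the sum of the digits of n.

108

4+2+1+9+5+3+1+9+7+8+5+8+3+6+2+1+6+7+4+7+4+4+2 = 108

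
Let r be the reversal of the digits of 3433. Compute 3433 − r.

Reverse of 3433 is 3343.
3433 − 3343 = 90

90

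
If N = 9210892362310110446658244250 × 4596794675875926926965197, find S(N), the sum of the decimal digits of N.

234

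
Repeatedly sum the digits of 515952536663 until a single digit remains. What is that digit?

5+1+5+9+5+2+5+3+6+6+6+3 = 56
5+6 = 11
1+1 = 2
(Equivalently, 515952536663 mod 9 = 2.)

2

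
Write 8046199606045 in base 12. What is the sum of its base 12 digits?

8046199606045 in base 12 is A9B4A7B74911.
Digit sum: 10+9+11+4+10+7+11+7+4+9+1+1 = 84.

84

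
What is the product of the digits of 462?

4×6×2 = 48

48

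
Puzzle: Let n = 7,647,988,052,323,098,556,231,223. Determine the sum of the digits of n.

110

7+6+4+7+9+8+8+0+5+2+3+2+3+0+9+8+5+5+6+2+3+1+2+2+3 = 110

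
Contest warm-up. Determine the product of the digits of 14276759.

105840

1×4×2×7×6×7×5×9 = 105840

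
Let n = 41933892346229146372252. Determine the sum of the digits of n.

4+1+9+3+3+8+9+2+3+4+6+2+2+9+1+4+6+3+7+2+2+5+2 = 97

97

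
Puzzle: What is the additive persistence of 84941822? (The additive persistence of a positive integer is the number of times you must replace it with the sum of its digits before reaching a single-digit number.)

3

84941822 → 38 → 11 → 2 (3 steps)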